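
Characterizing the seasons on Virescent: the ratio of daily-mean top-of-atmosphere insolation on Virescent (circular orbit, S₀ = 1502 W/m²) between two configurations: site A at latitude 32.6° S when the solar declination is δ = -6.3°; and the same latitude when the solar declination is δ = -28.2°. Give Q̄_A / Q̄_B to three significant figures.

— Configuration A (φ=-32.6°):
cos H₀ = −tan(-32.6°) tan(-6.300°) = -0.0706, H₀ = 1.6415 rad.
Bracket: H₀ sin φ sin δ + cos φ cos δ sin H₀ = 1.6415×-0.53877×-0.10973 + 0.84245×0.99396×0.99750 = 0.097044 + 0.835268 = 0.932312.
Q̄ = (S₀/π) × [bracket] = (1502/π) × 0.932312 = 445.74 W/m².
— Configuration B (φ=-32.6°):
cos H₀ = −tan(-32.6°) tan(-28.200°) = -0.3429, H₀ = 1.9208 rad.
Bracket: H₀ sin φ sin δ + cos φ cos δ sin H₀ = 1.9208×-0.53877×-0.47255 + 0.84245×0.88130×0.93937 = 0.489028 + 0.697436 = 1.186464.
Q̄ = (S₀/π) × [bracket] = (1502/π) × 1.186464 = 567.25 W/m².
Ratio Q̄_A / Q̄_B = 445.74 / 567.25 = 0.7858.

Q̄_A / Q̄_B ≈ 0.786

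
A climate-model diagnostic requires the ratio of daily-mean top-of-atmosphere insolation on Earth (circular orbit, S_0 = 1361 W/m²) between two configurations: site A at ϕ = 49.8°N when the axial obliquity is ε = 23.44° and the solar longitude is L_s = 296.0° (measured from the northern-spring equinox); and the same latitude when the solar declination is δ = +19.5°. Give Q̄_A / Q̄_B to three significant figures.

Q̄_A / Q̄_B ≈ 0.223

— Configuration A (ϕ=+49.8°):
Solar declination: sin δ = sin ε · sin L_s = sin 23.44° × sin 296.0° = -0.35753, so δ = -20.949°.
cos h₀ = −tan(+49.8°) tan(-20.949°) = 0.4530, h₀ = 1.1006 rad.
Bracket: h₀ sin ϕ sin δ + cos ϕ cos δ sin h₀ = 1.1006×0.76380×-0.35753 + 0.64546×0.93390×0.89150 = -0.300553 + 0.537392 = 0.236839.
Q̄ = (S_0/π) × [bracket] = (1361/π) × 0.236839 = 102.60 W/m².
— Configuration B (ϕ=+49.8°):
cos h₀ = −tan(+49.8°) tan(+19.500°) = -0.4190, h₀ = 2.0032 rad.
Bracket: h₀ sin ϕ sin δ + cos ϕ cos δ sin h₀ = 2.0032×0.76380×0.33381 + 0.64546×0.94264×0.90797 = 0.510744 + 0.552442 = 1.063186.
Q̄ = (S_0/π) × [bracket] = (1361/π) × 1.063186 = 460.59 W/m².
Ratio Q̄_A / Q̄_B = 102.60 / 460.59 = 0.2228.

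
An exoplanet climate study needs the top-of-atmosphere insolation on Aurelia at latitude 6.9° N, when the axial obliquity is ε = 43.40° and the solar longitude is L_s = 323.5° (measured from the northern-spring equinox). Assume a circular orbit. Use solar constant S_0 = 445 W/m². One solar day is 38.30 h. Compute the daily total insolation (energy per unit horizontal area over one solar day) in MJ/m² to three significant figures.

16.2 MJ/m²

Solar declination: sin δ = sin ε · sin L_s = sin 43.40° × sin 323.5° = -0.40870, so δ = -24.123°.
cos h₀ = −tan(+6.9°) tan(-24.123°) = 0.0542, h₀ = 1.5166 rad.
Bracket: h₀ sin ϕ sin δ + cos ϕ cos δ sin h₀ = 1.5166×0.12014×-0.40870 + 0.99276×0.91267×0.99853 = -0.074467 + 0.904730 = 0.830263.
Q̄ = (S_0/π) × [bracket] = (445/π) × 0.830263 = 117.61 W/m².
Daily total = Q̄ × 38.30 h × 3600 s/h = 117.61 × 38.30 × 3600 / 10⁶ = 16.22 MJ/m².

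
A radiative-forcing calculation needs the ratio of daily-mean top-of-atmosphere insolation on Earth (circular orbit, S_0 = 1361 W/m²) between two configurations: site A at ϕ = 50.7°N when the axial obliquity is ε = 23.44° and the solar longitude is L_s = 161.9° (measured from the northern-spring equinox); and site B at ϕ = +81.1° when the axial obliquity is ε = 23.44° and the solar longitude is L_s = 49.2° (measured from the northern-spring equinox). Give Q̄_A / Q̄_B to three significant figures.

Q̄_A / Q̄_B ≈ 0.841

— Configuration A (ϕ=+50.7°):
Solar declination: sin δ = sin ε · sin L_s = sin 23.44° × sin 161.9° = 0.12358, so δ = +7.099°.
cos h₀ = −tan(+50.7°) tan(+7.099°) = -0.1522, h₀ = 1.7235 rad.
Bracket: h₀ sin ϕ sin δ + cos ϕ cos δ sin h₀ = 1.7235×0.77384×0.12358 + 0.63338×0.99233×0.98836 = 0.164820 + 0.621206 = 0.786026.
Q̄ = (S_0/π) × [bracket] = (1361/π) × 0.786026 = 340.52 W/m².
— Configuration B (ϕ=+81.1°):
Solar declination: sin δ = sin ε · sin L_s = sin 23.44° × sin 49.2° = 0.30112, so δ = +17.525°.
cos h₀ = −tan(+81.1°) tan(+17.525°) = -2.0165 ≤ −1 ⇒ polar day, h₀ = π.
Bracket: h₀ sin ϕ sin δ + cos ϕ cos δ sin h₀ = 3.1416×0.98796×0.30112 + 0.15471×0.95359×0.00000 = 0.934609 + 0.000000 = 0.934609.
Q̄ = (S_0/π) × [bracket] = (1361/π) × 0.934609 = 404.89 W/m².
Ratio Q̄_A / Q̄_B = 340.52 / 404.89 = 0.8410.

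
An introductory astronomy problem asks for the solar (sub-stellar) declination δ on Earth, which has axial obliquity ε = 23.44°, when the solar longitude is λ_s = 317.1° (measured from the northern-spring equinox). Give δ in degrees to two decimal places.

δ = -15.71°

sin δ = sin ε · sin λ_s = sin 23.44° × sin 317.1° = -0.270783.
δ = arcsin(-0.270783) = -15.71°.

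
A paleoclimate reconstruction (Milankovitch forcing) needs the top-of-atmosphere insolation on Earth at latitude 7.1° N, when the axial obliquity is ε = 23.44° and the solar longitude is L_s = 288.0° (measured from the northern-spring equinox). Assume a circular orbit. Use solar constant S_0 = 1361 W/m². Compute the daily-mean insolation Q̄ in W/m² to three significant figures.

Q̄ ≈ 367 W/m²

Solar declination: sin δ = sin ε · sin L_s = sin 23.44° × sin 288.0° = -0.37832, so δ = -22.230°.
cos h₀ = −tan(+7.1°) tan(-22.230°) = 0.0509, h₀ = 1.5199 rad.
Bracket: h₀ sin ϕ sin δ + cos ϕ cos δ sin h₀ = 1.5199×0.12360×-0.37832 + 0.99233×0.92568×0.99870 = -0.071071 + 0.917386 = 0.846315.
Q̄ = (S_0/π) × [bracket] = (1361/π) × 0.846315 = 366.6 W/m².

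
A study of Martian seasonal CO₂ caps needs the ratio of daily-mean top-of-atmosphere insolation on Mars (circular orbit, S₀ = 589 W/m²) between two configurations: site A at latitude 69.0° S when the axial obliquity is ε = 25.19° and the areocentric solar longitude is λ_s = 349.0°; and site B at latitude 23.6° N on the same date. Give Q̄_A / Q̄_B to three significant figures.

Q̄_A / Q̄_B ≈ 0.561

— Configuration A (φ=-69.0°):
sin δ = sin 25.19° × sin 349.0° = -0.08121, so δ = -4.658°.
cos H₀ = −tan(-69.0°) tan(-4.658°) = -0.2123, H₀ = 1.7847 rad.
Bracket: H₀ sin φ sin δ + cos φ cos δ sin H₀ = 1.7847×-0.93358×-0.08121 + 0.35837×0.99670×0.97721 = 0.135309 + 0.349047 = 0.484356.
Q̄ = (S₀/π) × [bracket] = (589/π) × 0.484356 = 90.809 W/m².
— Configuration B (φ=+23.6°):
cos H₀ = −tan(+23.6°) tan(-4.658°) = 0.0356, H₀ = 1.5352 rad.
Bracket: H₀ sin φ sin δ + cos φ cos δ sin H₀ = 1.5352×0.40035×-0.08121 + 0.91636×0.99670×0.99937 = -0.049913 + 0.912761 = 0.862848.
Q̄ = (S₀/π) × [bracket] = (589/π) × 0.862848 = 161.77 W/m².
Ratio Q̄_A / Q̄_B = 90.809 / 161.77 = 0.5613.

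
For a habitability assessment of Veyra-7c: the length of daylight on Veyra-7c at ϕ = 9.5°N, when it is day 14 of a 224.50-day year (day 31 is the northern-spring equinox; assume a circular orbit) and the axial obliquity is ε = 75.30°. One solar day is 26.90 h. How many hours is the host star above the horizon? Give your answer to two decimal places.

12.74 h

Solar longitude: L_s = 360° × (14 − 31)/224.50 = -27.261°, i.e. -27.261° + 360° = 332.739°.
sin δ = sin 75.30° × sin 332.739° = -0.44305, so δ = -26.298°.
cos h₀ = −tan ϕ · tan δ = −tan(+9.5°) × tan(-26.298°) = 0.0827, so h₀ = 1.4880 rad = 85.26°.
Daylight = 2h₀/(2π) × 26.90 h = (1.4880/π) × 26.90 = 12.74 h.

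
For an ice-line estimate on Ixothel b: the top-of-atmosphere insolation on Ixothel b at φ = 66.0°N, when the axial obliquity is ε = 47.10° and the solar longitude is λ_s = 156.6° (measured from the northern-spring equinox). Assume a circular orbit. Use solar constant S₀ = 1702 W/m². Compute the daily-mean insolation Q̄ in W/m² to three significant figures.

Q̄ ≈ 488 W/m²

Solar declination: sin δ = sin ε · sin λ_s = sin 47.10° × sin 156.6° = 0.29093, so δ = +16.914°.
cos H₀ = −tan(+66.0°) tan(+16.914°) = -0.6830, H₀ = 2.3226 rad.
Bracket: H₀ sin φ sin δ + cos φ cos δ sin H₀ = 2.3226×0.91355×0.29093 + 0.40674×0.95674×0.73044 = 0.617299 + 0.284247 = 0.901546.
Q̄ = (S₀/π) × [bracket] = (1702/π) × 0.901546 = 488.4 W/m².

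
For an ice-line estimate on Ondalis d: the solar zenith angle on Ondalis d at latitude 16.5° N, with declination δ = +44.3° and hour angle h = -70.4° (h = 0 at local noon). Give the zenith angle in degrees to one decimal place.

θ_z = 64.6°

cos θ_z = sin φ sin δ + cos φ cos δ cos h = 0.198361 + 0.230194 = 0.428555.
θ_z = arccos(0.428555) = 64.6°.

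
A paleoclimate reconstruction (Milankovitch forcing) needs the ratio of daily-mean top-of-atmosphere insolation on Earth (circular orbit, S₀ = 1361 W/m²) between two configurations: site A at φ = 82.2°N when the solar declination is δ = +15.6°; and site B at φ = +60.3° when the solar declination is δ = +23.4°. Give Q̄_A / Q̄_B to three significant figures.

Q̄_A / Q̄_B ≈ 0.737

— Configuration A (φ=+82.2°):
cos H₀ = −tan(+82.2°) tan(+15.600°) = -2.0382 ≤ −1 ⇒ polar day, H₀ = π.
Bracket: H₀ sin φ sin δ + cos φ cos δ sin H₀ = 3.1416×0.99075×0.26892 + 0.13572×0.96316×0.00000 = 0.837024 + 0.000000 = 0.837024.
Q̄ = (S₀/π) × [bracket] = (1361/π) × 0.837024 = 362.62 W/m².
— Configuration B (φ=+60.3°):
cos H₀ = −tan(+60.3°) tan(+23.400°) = -0.7587, H₀ = 2.4321 rad.
Bracket: H₀ sin φ sin δ + cos φ cos δ sin H₀ = 2.4321×0.86863×0.39715 + 0.49546×0.91775×0.65147 = 0.839017 + 0.296229 = 1.135246.
Q̄ = (S₀/π) × [bracket] = (1361/π) × 1.135246 = 491.81 W/m².
Ratio Q̄_A / Q̄_B = 362.62 / 491.81 = 0.7373.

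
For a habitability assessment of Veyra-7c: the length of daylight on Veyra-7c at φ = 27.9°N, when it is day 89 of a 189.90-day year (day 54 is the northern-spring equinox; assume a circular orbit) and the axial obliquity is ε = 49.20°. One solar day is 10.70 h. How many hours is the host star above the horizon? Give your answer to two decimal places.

Solar longitude: λ_s = 360° × (89 − 54)/189.90 = 66.351°.
sin δ = sin 49.20° × sin 66.351° = 0.69342, so δ = +43.902°.
cos H₀ = −tan φ · tan δ = −tan(+27.9°) × tan(+43.902°) = -0.5096, so H₀ = 2.1055 rad = 120.63°.
Daylight = 2H₀/(2π) × 10.70 h = (2.1055/π) × 10.70 = 7.17 h.

7.17 h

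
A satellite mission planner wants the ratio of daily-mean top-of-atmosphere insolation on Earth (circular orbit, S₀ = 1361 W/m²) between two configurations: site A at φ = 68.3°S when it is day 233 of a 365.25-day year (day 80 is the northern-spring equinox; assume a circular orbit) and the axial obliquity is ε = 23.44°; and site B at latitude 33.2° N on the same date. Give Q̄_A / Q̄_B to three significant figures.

Q̄_A / Q̄_B ≈ 0.126

— Configuration A (φ=-68.3°):
Solar longitude: λ_s = 360° × (233 − 80)/365.25 = 150.801°.
sin δ = sin 23.44° × sin 150.801° = 0.19406, so δ = +11.190°.
cos H₀ = −tan(-68.3°) tan(+11.190°) = 0.4971, H₀ = 1.0505 rad.
Bracket: H₀ sin φ sin δ + cos φ cos δ sin H₀ = 1.0505×-0.92913×0.19406 + 0.36975×0.98099×0.86769 = -0.189412 + 0.314729 = 0.125317.
Q̄ = (S₀/π) × [bracket] = (1361/π) × 0.125317 = 54.290 W/m².
— Configuration B (φ=+33.2°):
cos H₀ = −tan(+33.2°) tan(+11.190°) = -0.1295, H₀ = 1.7006 rad.
Bracket: H₀ sin φ sin δ + cos φ cos δ sin H₀ = 1.7006×0.54756×0.19406 + 0.83676×0.98099×0.99159 = 0.180705 + 0.813950 = 0.994655.
Q̄ = (S₀/π) × [bracket] = (1361/π) × 0.994655 = 430.90 W/m².
Ratio Q̄_A / Q̄_B = 54.290 / 430.90 = 0.1260.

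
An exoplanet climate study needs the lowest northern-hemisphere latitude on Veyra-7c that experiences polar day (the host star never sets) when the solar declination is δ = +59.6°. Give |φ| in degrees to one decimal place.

Polar day requires cos H₀ = −tan φ tan δ ≤ −1, i.e. tan φ tan δ ≥ 1.
The boundary is |tan φ| · |tan δ| = 1, so |φ| = 90° − |δ| = 90° − 59.6° = 30.4° in the northern hemisphere.

|φ| = 30.4°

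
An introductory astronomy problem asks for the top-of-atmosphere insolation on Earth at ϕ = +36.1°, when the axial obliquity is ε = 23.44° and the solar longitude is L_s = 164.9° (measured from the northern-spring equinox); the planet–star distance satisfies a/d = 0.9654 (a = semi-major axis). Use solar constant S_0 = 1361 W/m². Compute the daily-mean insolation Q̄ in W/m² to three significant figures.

Solar declination: sin δ = sin ε · sin L_s = sin 23.44° × sin 164.9° = 0.10363, so δ = +5.948°.
cos h₀ = −tan(+36.1°) tan(+5.948°) = -0.0760, h₀ = 1.6468 rad.
Bracket: h₀ sin ϕ sin δ + cos ϕ cos δ sin h₀ = 1.6468×0.58920×0.10363 + 0.80799×0.99462×0.99711 = 0.100552 + 0.801320 = 0.901872.
Inverse-square distance factor (a/d)² = 0.9654² = 0.931997.
Q̄ = (S_0/π) × 0.931997 × [bracket] = (1361/π) × 0.931997 × 0.901872 = 364.1 W/m².

Q̄ ≈ 364 W/m²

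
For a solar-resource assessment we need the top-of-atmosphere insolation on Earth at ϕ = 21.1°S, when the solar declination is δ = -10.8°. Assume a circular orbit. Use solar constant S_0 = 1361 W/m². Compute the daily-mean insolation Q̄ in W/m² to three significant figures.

Q̄ ≈ 444 W/m²

cos h₀ = −tan(-21.1°) tan(-10.800°) = -0.0736, h₀ = 1.6445 rad.
Bracket: h₀ sin ϕ sin δ + cos ϕ cos δ sin h₀ = 1.6445×-0.36000×-0.18738 + 0.93295×0.98229×0.99729 = 0.110933 + 0.913944 = 1.024877.
Q̄ = (S_0/π) × [bracket] = (1361/π) × 1.024877 = 444.0 W/m².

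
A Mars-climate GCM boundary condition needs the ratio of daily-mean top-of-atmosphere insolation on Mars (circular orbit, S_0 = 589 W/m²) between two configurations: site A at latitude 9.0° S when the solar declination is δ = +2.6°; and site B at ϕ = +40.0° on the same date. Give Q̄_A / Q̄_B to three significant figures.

— Configuration A (ϕ=-9.0°):
cos h₀ = −tan(-9.0°) tan(+2.600°) = 0.0072, h₀ = 1.5636 rad.
Bracket: h₀ sin ϕ sin δ + cos ϕ cos δ sin h₀ = 1.5636×-0.15643×0.04536 + 0.98769×0.99897×0.99997 = -0.011095 + 0.986643 = 0.975548.
Q̄ = (S_0/π) × [bracket] = (589/π) × 0.975548 = 182.90 W/m².
— Configuration B (ϕ=+40.0°):
cos h₀ = −tan(+40.0°) tan(+2.600°) = -0.0381, h₀ = 1.6089 rad.
Bracket: h₀ sin ϕ sin δ + cos ϕ cos δ sin h₀ = 1.6089×0.64279×0.04536 + 0.76604×0.99897×0.99927 = 0.046911 + 0.764692 = 0.811603.
Q̄ = (S_0/π) × [bracket] = (589/π) × 0.811603 = 152.16 W/m².
Ratio Q̄_A / Q̄_B = 182.90 / 152.16 = 1.202.

Q̄_A / Q̄_B ≈ 1.20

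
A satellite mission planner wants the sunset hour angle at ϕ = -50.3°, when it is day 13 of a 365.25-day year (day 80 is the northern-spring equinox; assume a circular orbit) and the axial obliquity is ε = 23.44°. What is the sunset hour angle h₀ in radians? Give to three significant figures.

h₀ = 2.06 rad

Solar longitude: L_s = 360° × (13 − 80)/365.25 = -66.037°, i.e. -66.037° + 360° = 293.963°.
sin δ = sin 23.44° × sin 293.963° = -0.36350, so δ = -21.315°.
cos h₀ = −tan ϕ · tan δ = −tan(-50.3°) × tan(-21.315°) = -0.4700, so h₀ = 2.0601 rad = 118.03°.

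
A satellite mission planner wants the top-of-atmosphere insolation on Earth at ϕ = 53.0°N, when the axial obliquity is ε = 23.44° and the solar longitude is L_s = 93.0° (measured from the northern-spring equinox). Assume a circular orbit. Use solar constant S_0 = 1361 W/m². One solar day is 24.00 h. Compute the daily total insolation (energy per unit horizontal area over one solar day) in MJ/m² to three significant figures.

42.8 MJ/m²

Solar declination: sin δ = sin ε · sin L_s = sin 23.44° × sin 93.0° = 0.39724, so δ = +23.406°.
cos h₀ = −tan(+53.0°) tan(+23.406°) = -0.5744, h₀ = 2.1827 rad.
Bracket: h₀ sin ϕ sin δ + cos ϕ cos δ sin h₀ = 2.1827×0.79864×0.39724 + 0.60182×0.91771×0.81856 = 0.692465 + 0.452088 = 1.144553.
Q̄ = (S_0/π) × [bracket] = (1361/π) × 1.144553 = 495.84 W/m².
Daily total = Q̄ × 24.00 h × 3600 s/h = 495.84 × 24.00 × 3600 / 10⁶ = 42.84 MJ/m².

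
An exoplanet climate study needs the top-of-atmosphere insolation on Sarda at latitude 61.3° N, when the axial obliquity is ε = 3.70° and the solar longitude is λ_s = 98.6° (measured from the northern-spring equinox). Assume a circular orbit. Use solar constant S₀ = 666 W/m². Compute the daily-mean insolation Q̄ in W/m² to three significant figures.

Q̄ ≈ 121 W/m²

Solar declination: sin δ = sin ε · sin λ_s = sin 3.70° × sin 98.6° = 0.06381, so δ = +3.658°.
cos H₀ = −tan(+61.3°) tan(+3.658°) = -0.1168, H₀ = 1.6878 rad.
Bracket: H₀ sin φ sin δ + cos φ cos δ sin H₀ = 1.6878×0.87715×0.06381 + 0.48022×0.99796×0.99316 = 0.094468 + 0.475962 = 0.570430.
Q̄ = (S₀/π) × [bracket] = (666/π) × 0.570430 = 120.9 W/m².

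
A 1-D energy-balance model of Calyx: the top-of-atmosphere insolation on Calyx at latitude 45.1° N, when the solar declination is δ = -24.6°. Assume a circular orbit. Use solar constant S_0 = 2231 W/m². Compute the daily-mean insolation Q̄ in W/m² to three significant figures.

cos h₀ = −tan(+45.1°) tan(-24.600°) = 0.4594, h₀ = 1.0934 rad.
Bracket: h₀ sin ϕ sin δ + cos ϕ cos δ sin h₀ = 1.0934×0.70834×-0.41628 + 0.70587×0.90924×0.88821 = -0.322408 + 0.570058 = 0.247650.
Q̄ = (S_0/π) × [bracket] = (2231/π) × 0.247650 = 175.9 W/m².

Q̄ ≈ 176 W/m²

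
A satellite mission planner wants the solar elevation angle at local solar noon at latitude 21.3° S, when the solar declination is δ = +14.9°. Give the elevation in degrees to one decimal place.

53.8°

At local noon the hour angle is zero, so the zenith angle equals |ϕ − δ| = |-21.3° − (+14.900°)| = 36.200°.
Elevation = 90° − 36.200° = 53.8°.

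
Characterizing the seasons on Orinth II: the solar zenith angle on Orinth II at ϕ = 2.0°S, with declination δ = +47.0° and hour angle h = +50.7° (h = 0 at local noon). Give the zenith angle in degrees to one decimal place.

cos θ_z = sin ϕ sin δ + cos ϕ cos δ cos h = -0.025524 + 0.431702 = 0.406178.
θ_z = arccos(0.406178) = 66.0°.

θ_z = 66.0°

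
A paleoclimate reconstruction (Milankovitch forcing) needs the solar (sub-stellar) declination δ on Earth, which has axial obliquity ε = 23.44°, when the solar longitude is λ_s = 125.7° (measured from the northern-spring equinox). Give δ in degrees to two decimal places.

sin δ = sin ε · sin λ_s = sin 23.44° × sin 125.7° = 0.323037.
δ = arcsin(0.323037) = +18.85°.

δ = +18.85°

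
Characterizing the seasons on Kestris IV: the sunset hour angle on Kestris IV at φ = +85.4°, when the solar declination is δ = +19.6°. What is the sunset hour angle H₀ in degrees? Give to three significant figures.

H₀ = 180°

Sunrise equation: cos H₀ = −tan φ · tan δ = -4.4257 ≤ −1, so the host star never sets (polar day) and H₀ = π.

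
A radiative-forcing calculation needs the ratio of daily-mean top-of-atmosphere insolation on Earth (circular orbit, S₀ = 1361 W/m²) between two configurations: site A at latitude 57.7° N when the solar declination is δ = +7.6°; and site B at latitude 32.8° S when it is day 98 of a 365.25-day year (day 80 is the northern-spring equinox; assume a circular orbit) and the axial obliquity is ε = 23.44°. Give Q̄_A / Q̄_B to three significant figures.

Q̄_A / Q̄_B ≈ 0.977

— Configuration A (φ=+57.7°):
cos H₀ = −tan(+57.7°) tan(+7.600°) = -0.2111, H₀ = 1.7835 rad.
Bracket: H₀ sin φ sin δ + cos φ cos δ sin H₀ = 1.7835×0.84526×0.13226 + 0.53435×0.99122×0.97747 = 0.199385 + 0.517725 = 0.717110.
Q̄ = (S₀/π) × [bracket] = (1361/π) × 0.717110 = 310.67 W/m².
— Configuration B (φ=-32.8°):
Solar longitude: λ_s = 360° × (98 − 80)/365.25 = 17.741°.
sin δ = sin 23.44° × sin 17.741° = 0.12121, so δ = +6.962°.
cos H₀ = −tan(-32.8°) tan(+6.962°) = 0.0787, H₀ = 1.4920 rad.
Bracket: H₀ sin φ sin δ + cos φ cos δ sin H₀ = 1.4920×-0.54171×0.12121 + 0.84057×0.99263×0.99690 = -0.097966 + 0.831788 = 0.733822.
Q̄ = (S₀/π) × [bracket] = (1361/π) × 0.733822 = 317.91 W/m².
Ratio Q̄_A / Q̄_B = 310.67 / 317.91 = 0.9772.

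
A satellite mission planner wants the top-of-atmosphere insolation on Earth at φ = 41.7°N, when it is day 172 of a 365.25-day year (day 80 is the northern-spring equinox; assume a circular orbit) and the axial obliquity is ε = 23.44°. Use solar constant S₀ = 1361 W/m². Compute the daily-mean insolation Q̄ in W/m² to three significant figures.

Q̄ ≈ 499 W/m²

Solar longitude: λ_s = 360° × (172 − 80)/365.25 = 90.678°.
sin δ = sin 23.44° × sin 90.678° = 0.39776, so δ = +23.438°.
cos H₀ = −tan(+41.7°) tan(+23.438°) = -0.3863, H₀ = 1.9674 rad.
Bracket: H₀ sin φ sin δ + cos φ cos δ sin H₀ = 1.9674×0.66523×0.39776 + 0.74664×0.91749×0.92239 = 0.520578 + 0.631869 = 1.152447.
Q̄ = (S₀/π) × [bracket] = (1361/π) × 1.152447 = 499.3 W/m².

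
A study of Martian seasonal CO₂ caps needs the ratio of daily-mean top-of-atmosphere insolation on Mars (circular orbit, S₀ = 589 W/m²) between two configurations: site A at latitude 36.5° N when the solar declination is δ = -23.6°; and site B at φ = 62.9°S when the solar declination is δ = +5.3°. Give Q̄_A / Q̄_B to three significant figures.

— Configuration A (φ=+36.5°):
cos H₀ = −tan(+36.5°) tan(-23.600°) = 0.3233, H₀ = 1.2416 rad.
Bracket: H₀ sin φ sin δ + cos φ cos δ sin H₀ = 1.2416×0.59482×-0.40035 + 0.80386×0.91636×0.94630 = -0.295670 + 0.697068 = 0.401398.
Q̄ = (S₀/π) × [bracket] = (589/π) × 0.401398 = 75.256 W/m².
— Configuration B (φ=-62.9°):
cos H₀ = −tan(-62.9°) tan(+5.300°) = 0.1813, H₀ = 1.3885 rad.
Bracket: H₀ sin φ sin δ + cos φ cos δ sin H₀ = 1.3885×-0.89021×0.09237 + 0.45554×0.99572×0.98343 = -0.114175 + 0.446074 = 0.331899.
Q̄ = (S₀/π) × [bracket] = (589/π) × 0.331899 = 62.226 W/m².
Ratio Q̄_A / Q̄_B = 75.256 / 62.226 = 1.209.

Q̄_A / Q̄_B ≈ 1.21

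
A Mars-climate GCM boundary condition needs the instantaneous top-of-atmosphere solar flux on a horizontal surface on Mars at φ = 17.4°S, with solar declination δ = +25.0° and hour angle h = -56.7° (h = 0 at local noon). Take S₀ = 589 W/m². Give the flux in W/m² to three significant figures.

cos θ_z = sin φ sin δ + cos φ cos δ cos h = -0.126380 + 0.474814 = 0.348434.
Flux = S₀ · cos θ_z = 589 × 0.348434 = 205.2 W/m².

205 W/m²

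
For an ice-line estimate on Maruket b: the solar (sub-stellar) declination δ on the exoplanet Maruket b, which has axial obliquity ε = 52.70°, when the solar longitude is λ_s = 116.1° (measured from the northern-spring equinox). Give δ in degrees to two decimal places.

δ = +45.59°

sin δ = sin ε · sin λ_s = sin 52.70° × sin 116.1° = 0.714357.
δ = arcsin(0.714357) = +45.59°.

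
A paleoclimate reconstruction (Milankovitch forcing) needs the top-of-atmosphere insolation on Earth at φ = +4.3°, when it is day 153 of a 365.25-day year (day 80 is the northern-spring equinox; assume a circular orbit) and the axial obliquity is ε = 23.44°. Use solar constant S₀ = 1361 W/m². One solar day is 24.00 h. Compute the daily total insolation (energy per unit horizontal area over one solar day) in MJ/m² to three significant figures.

36.2 MJ/m²

Solar longitude: λ_s = 360° × (153 − 80)/365.25 = 71.951°.
sin δ = sin 23.44° × sin 71.951° = 0.37821, so δ = +22.223°.
cos H₀ = −tan(+4.3°) tan(+22.223°) = -0.0307, H₀ = 1.6015 rad.
Bracket: H₀ sin φ sin δ + cos φ cos δ sin H₀ = 1.6015×0.07498×0.37821 + 0.99719×0.92572×0.99953 = 0.045416 + 0.922685 = 0.968101.
Q̄ = (S₀/π) × [bracket] = (1361/π) × 0.968101 = 419.40 W/m².
Daily total = Q̄ × 24.00 h × 3600 s/h = 419.40 × 24.00 × 3600 / 10⁶ = 36.24 MJ/m².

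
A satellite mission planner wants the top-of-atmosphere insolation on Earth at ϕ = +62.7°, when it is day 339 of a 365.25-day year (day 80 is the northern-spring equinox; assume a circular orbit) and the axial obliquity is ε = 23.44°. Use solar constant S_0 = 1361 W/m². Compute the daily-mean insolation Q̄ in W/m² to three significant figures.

Solar longitude: L_s = 360° × (339 − 80)/365.25 = 255.277°.
sin δ = sin 23.44° × sin 255.277° = -0.38473, so δ = -22.627°.
cos h₀ = −tan(+62.7°) tan(-22.627°) = 0.8076, h₀ = 0.6308 rad.
Bracket: h₀ sin ϕ sin δ + cos ϕ cos δ sin h₀ = 0.6308×0.88862×-0.38473 + 0.45865×0.92303×0.58979 = -0.215657 + 0.249686 = 0.034029.
Q̄ = (S_0/π) × [bracket] = (1361/π) × 0.034029 = 14.74 W/m².

Q̄ ≈ 14.7 W/m²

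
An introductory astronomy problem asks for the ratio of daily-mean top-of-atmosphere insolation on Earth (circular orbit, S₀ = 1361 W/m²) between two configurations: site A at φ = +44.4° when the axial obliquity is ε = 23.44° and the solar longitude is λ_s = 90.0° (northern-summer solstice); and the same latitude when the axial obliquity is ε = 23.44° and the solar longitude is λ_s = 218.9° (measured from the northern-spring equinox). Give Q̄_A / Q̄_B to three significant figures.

— Configuration A (φ=+44.4°):
Solar declination: sin δ = sin ε · sin λ_s = sin 23.44° × sin 90.0° = 0.39779, so δ = +23.440°.
cos H₀ = −tan(+44.4°) tan(+23.440°) = -0.4246, H₀ = 2.0093 rad.
Bracket: H₀ sin φ sin δ + cos φ cos δ sin H₀ = 2.0093×0.69966×0.39779 + 0.71447×0.91748×0.90539 = 0.559224 + 0.593494 = 1.152718.
Q̄ = (S₀/π) × [bracket] = (1361/π) × 1.152718 = 499.38 W/m².
— Configuration B (φ=+44.4°):
Solar declination: sin δ = sin ε · sin λ_s = sin 23.44° × sin 218.9° = -0.24980, so δ = -14.465°.
cos H₀ = −tan(+44.4°) tan(-14.465°) = 0.2526, H₀ = 1.3154 rad.
Bracket: H₀ sin φ sin δ + cos φ cos δ sin H₀ = 1.3154×0.69966×-0.24980 + 0.71447×0.96830×0.96756 = -0.229899 + 0.669379 = 0.439480.
Q̄ = (S₀/π) × [bracket] = (1361/π) × 0.439480 = 190.39 W/m².
Ratio Q̄_A / Q̄_B = 499.38 / 190.39 = 2.623.

Q̄_A / Q̄_B ≈ 2.62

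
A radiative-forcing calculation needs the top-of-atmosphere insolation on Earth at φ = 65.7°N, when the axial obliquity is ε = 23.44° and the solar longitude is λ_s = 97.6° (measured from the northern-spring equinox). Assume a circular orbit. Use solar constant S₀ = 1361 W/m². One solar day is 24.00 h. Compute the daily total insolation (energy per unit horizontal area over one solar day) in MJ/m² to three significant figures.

Solar declination: sin δ = sin ε · sin λ_s = sin 23.44° × sin 97.6° = 0.39429, so δ = +23.222°.
cos H₀ = −tan(+65.7°) tan(+23.222°) = -0.9502, H₀ = 2.8248 rad.
Bracket: H₀ sin φ sin δ + cos φ cos δ sin H₀ = 2.8248×0.91140×0.39429 + 0.41151×0.91898×0.31149 = 1.015109 + 0.117796 = 1.132905.
Q̄ = (S₀/π) × [bracket] = (1361/π) × 1.132905 = 490.80 W/m².
Daily total = Q̄ × 24.00 h × 3600 s/h = 490.80 × 24.00 × 3600 / 10⁶ = 42.41 MJ/m².

42.4 MJ/m²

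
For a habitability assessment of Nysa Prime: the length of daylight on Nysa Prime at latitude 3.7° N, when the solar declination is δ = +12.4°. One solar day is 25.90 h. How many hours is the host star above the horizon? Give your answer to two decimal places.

13.07 h

cos H₀ = −tan φ · tan δ = −tan(+3.7°) × tan(+12.400°) = -0.0142, so H₀ = 1.5850 rad = 90.81°.
Daylight = 2H₀/(2π) × 25.90 h = (1.5850/π) × 25.90 = 13.07 h.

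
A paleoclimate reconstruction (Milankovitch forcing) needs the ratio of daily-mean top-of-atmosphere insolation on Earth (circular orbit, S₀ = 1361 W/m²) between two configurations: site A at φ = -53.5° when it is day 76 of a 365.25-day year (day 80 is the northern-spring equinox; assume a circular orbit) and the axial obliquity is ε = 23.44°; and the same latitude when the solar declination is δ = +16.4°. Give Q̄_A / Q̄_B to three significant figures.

Q̄_A / Q̄_B ≈ 2.42

— Configuration A (φ=-53.5°):
Solar longitude: λ_s = 360° × (76 − 80)/365.25 = -3.943°, i.e. -3.943° + 360° = 356.057°.
sin δ = sin 23.44° × sin 356.057° = -0.02735, so δ = -1.567°.
cos H₀ = −tan(-53.5°) tan(-1.567°) = -0.0370, H₀ = 1.6078 rad.
Bracket: H₀ sin φ sin δ + cos φ cos δ sin H₀ = 1.6078×-0.80386×-0.02735 + 0.59482×0.99963×0.99932 = 0.035348 + 0.594196 = 0.629544.
Q̄ = (S₀/π) × [bracket] = (1361/π) × 0.629544 = 272.73 W/m².
— Configuration B (φ=-53.5°):
cos H₀ = −tan(-53.5°) tan(+16.400°) = 0.3977, H₀ = 1.1617 rad.
Bracket: H₀ sin φ sin δ + cos φ cos δ sin H₀ = 1.1617×-0.80386×0.28234 + 0.59482×0.95931×0.91750 = -0.263662 + 0.523541 = 0.259879.
Q̄ = (S₀/π) × [bracket] = (1361/π) × 0.259879 = 112.58 W/m².
Ratio Q̄_A / Q̄_B = 272.73 / 112.58 = 2.423.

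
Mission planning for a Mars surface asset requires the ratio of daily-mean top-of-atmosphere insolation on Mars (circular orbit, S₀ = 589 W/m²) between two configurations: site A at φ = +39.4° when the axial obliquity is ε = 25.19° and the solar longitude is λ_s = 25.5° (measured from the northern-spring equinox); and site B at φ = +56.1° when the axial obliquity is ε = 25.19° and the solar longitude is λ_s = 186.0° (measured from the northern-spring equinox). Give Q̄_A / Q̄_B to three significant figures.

— Configuration A (φ=+39.4°):
Solar declination: sin δ = sin ε · sin λ_s = sin 25.19° × sin 25.5° = 0.18323, so δ = +10.558°.
cos H₀ = −tan(+39.4°) tan(+10.558°) = -0.1531, H₀ = 1.7245 rad.
Bracket: H₀ sin φ sin δ + cos φ cos δ sin H₀ = 1.7245×0.63473×0.18323 + 0.77273×0.98307×0.98821 = 0.200562 + 0.750691 = 0.951253.
Q̄ = (S₀/π) × [bracket] = (589/π) × 0.951253 = 178.35 W/m².
— Configuration B (φ=+56.1°):
Solar declination: sin δ = sin ε · sin λ_s = sin 25.19° × sin 186.0° = -0.04449, so δ = -2.550°.
cos H₀ = −tan(+56.1°) tan(-2.550°) = 0.0663, H₀ = 1.5045 rad.
Bracket: H₀ sin φ sin δ + cos φ cos δ sin H₀ = 1.5045×0.83001×-0.04449 + 0.55775×0.99901×0.99780 = -0.055557 + 0.555972 = 0.500415.
Q̄ = (S₀/π) × [bracket] = (589/π) × 0.500415 = 93.820 W/m².
Ratio Q̄_A / Q̄_B = 178.35 / 93.820 = 1.901.

Q̄_A / Q̄_B ≈ 1.90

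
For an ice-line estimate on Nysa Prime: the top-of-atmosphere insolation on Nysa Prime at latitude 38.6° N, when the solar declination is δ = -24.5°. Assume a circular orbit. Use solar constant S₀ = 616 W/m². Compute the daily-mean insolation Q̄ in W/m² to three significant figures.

cos H₀ = −tan(+38.6°) tan(-24.500°) = 0.3638, H₀ = 1.1985 rad.
Bracket: H₀ sin φ sin δ + cos φ cos δ sin H₀ = 1.1985×0.62388×-0.41469 + 0.78152×0.90996×0.93148 = -0.310072 + 0.662424 = 0.352352.
Q̄ = (S₀/π) × [bracket] = (616/π) × 0.352352 = 69.09 W/m².

Q̄ ≈ 69.1 W/m²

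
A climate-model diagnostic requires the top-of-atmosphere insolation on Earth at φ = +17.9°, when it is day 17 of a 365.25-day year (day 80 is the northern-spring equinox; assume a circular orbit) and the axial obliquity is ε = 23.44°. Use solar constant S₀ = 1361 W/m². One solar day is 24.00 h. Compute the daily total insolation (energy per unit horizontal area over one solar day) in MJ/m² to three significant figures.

27.2 MJ/m²

Solar longitude: λ_s = 360° × (17 − 80)/365.25 = -62.094°, i.e. -62.094° + 360° = 297.906°.
sin δ = sin 23.44° × sin 297.906° = -0.35153, so δ = -20.581°.
cos H₀ = −tan(+17.9°) tan(-20.581°) = 0.1213, H₀ = 1.4492 rad.
Bracket: H₀ sin φ sin δ + cos φ cos δ sin H₀ = 1.4492×0.30736×-0.35153 + 0.95159×0.93618×0.99262 = -0.156581 + 0.884285 = 0.727704.
Q̄ = (S₀/π) × [bracket] = (1361/π) × 0.727704 = 315.26 W/m².
Daily total = Q̄ × 24.00 h × 3600 s/h = 315.26 × 24.00 × 3600 / 10⁶ = 27.24 MJ/m².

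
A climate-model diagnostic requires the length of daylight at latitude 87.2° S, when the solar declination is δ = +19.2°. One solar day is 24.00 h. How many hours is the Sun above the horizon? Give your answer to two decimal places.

cos H₀ = −tan φ · tan δ = 7.1202 ≥ 1, so the Sun never rises (polar night) and H₀ = 0.
Daylight = 2H₀/(2π) × 24.00 h = (0.0000/π) × 24.00 = 0.00 h.

0.00 h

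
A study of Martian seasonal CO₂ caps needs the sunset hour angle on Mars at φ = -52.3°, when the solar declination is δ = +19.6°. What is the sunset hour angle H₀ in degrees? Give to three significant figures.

H₀ = 62.6°

cos H₀ = −tan φ · tan δ = −tan(-52.3°) × tan(+19.600°) = 0.4607, so H₀ = 1.0920 rad = 62.57°.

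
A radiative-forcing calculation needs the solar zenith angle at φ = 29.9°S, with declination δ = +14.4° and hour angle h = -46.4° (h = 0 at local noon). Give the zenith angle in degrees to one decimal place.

θ_z = 62.9°

cos θ_z = sin φ sin δ + cos φ cos δ cos h = -0.123969 + 0.579047 = 0.455078.
θ_z = arccos(0.455078) = 62.9°.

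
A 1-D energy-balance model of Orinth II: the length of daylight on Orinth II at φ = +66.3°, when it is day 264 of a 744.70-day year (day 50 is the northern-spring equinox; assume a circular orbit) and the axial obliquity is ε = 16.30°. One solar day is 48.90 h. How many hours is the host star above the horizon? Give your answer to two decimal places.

Solar longitude: λ_s = 360° × (264 − 50)/744.70 = 103.451°.
sin δ = sin 16.30° × sin 103.451° = 0.27297, so δ = +15.841°.
cos H₀ = −tan φ · tan δ = −tan(+66.3°) × tan(+15.841°) = -0.6464, so H₀ = 2.2736 rad = 130.27°.
Daylight = 2H₀/(2π) × 48.90 h = (2.2736/π) × 48.90 = 35.39 h.

35.39 h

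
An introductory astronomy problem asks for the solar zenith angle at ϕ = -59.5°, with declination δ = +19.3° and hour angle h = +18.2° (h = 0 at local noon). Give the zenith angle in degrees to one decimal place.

θ_z = 80.2°

cos θ_z = sin ϕ sin δ + cos ϕ cos δ cos h = -0.284781 + 0.455051 = 0.170270.
θ_z = arccos(0.170270) = 80.2°.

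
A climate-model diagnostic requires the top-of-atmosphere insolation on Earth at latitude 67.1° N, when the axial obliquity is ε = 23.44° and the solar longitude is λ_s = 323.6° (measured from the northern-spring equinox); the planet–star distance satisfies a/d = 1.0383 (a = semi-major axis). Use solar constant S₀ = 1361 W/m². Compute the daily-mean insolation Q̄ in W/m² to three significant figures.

Q̄ ≈ 47.2 W/m²

Solar declination: sin δ = sin ε · sin λ_s = sin 23.44° × sin 323.6° = -0.23606, so δ = -13.654°.
cos H₀ = −tan(+67.1°) tan(-13.654°) = 0.5751, H₀ = 0.9581 rad.
Bracket: H₀ sin φ sin δ + cos φ cos δ sin H₀ = 0.9581×0.92119×-0.23606 + 0.38912×0.97174×0.81810 = -0.208345 + 0.309343 = 0.100998.
Inverse-square distance factor (a/d)² = 1.0383² = 1.078067.
Q̄ = (S₀/π) × 1.078067 × [bracket] = (1361/π) × 1.078067 × 0.100998 = 47.17 W/m².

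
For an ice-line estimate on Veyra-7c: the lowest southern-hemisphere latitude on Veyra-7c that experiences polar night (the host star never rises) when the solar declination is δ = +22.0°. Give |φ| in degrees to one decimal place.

Polar night requires cos H₀ = −tan φ tan δ ≥ 1, i.e. tan φ tan δ ≤ −1.
The boundary is |tan φ| · |tan δ| = 1, so |φ| = 90° − |δ| = 90° − 22.0° = 68.0° in the southern hemisphere.

|φ| = 68.0°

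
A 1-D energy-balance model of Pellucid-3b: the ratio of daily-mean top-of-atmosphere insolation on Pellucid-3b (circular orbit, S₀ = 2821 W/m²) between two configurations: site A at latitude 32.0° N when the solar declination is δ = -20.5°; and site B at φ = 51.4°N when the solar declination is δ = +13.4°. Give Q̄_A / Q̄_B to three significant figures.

Q̄_A / Q̄_B ≈ 0.571

— Configuration A (φ=+32.0°):
cos H₀ = −tan(+32.0°) tan(-20.500°) = 0.2336, H₀ = 1.3350 rad.
Bracket: H₀ sin φ sin δ + cos φ cos δ sin H₀ = 1.3350×0.52992×-0.35021 + 0.84805×0.93667×0.97233 = -0.247754 + 0.772364 = 0.524610.
Q̄ = (S₀/π) × [bracket] = (2821/π) × 0.524610 = 471.07 W/m².
— Configuration B (φ=+51.4°):
cos H₀ = −tan(+51.4°) tan(+13.400°) = -0.2984, H₀ = 1.8738 rad.
Bracket: H₀ sin φ sin δ + cos φ cos δ sin H₀ = 1.8738×0.78152×0.23175 + 0.62388×0.97278×0.95443 = 0.339378 + 0.579242 = 0.918620.
Q̄ = (S₀/π) × [bracket] = (2821/π) × 0.918620 = 824.88 W/m².
Ratio Q̄_A / Q̄_B = 471.07 / 824.88 = 0.5711.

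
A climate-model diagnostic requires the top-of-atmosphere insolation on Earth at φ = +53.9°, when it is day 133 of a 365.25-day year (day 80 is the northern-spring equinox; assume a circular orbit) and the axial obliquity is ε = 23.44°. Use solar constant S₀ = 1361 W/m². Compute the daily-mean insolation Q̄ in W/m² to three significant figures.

Solar longitude: λ_s = 360° × (133 − 80)/365.25 = 52.238°.
sin δ = sin 23.44° × sin 52.238° = 0.31448, so δ = +18.329°.
cos H₀ = −tan(+53.9°) tan(+18.329°) = -0.4543, H₀ = 2.0424 rad.
Bracket: H₀ sin φ sin δ + cos φ cos δ sin H₀ = 2.0424×0.80799×0.31448 + 0.58920×0.94927×0.89085 = 0.518967 + 0.498261 = 1.017228.
Q̄ = (S₀/π) × [bracket] = (1361/π) × 1.017228 = 440.7 W/m².

Q̄ ≈ 441 W/m²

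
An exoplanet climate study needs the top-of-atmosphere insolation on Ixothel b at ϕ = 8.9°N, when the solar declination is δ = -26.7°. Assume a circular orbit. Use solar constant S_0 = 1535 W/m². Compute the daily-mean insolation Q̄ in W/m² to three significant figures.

Q̄ ≈ 379 W/m²

cos h₀ = −tan(+8.9°) tan(-26.700°) = 0.0788, h₀ = 1.4920 rad.
Bracket: h₀ sin ϕ sin δ + cos ϕ cos δ sin h₀ = 1.4920×0.15471×-0.44932 + 0.98796×0.89337×0.99689 = -0.103715 + 0.879869 = 0.776154.
Q̄ = (S_0/π) × [bracket] = (1535/π) × 0.776154 = 379.2 W/m².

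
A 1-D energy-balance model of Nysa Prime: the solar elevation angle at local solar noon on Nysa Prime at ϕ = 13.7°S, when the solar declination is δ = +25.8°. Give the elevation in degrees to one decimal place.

50.5°

At local noon the hour angle is zero, so the zenith angle equals |ϕ − δ| = |-13.7° − (+25.800°)| = 39.500°.
Elevation = 90° − 39.500° = 50.5°.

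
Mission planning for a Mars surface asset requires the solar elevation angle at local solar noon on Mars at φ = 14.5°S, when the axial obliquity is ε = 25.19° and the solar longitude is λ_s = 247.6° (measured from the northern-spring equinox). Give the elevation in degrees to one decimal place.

Solar declination: sin δ = sin ε · sin λ_s = sin 25.19° × sin 247.6° = -0.39351, so δ = -23.173°.
At local noon the hour angle is zero, so the zenith angle equals |φ − δ| = |-14.5° − (-23.173°)| = 8.673°.
Elevation = 90° − 8.673° = 81.3°.

81.3°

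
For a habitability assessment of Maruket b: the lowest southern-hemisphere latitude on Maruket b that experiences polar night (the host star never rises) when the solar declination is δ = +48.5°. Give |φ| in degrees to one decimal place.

Polar night requires cos H₀ = −tan φ tan δ ≥ 1, i.e. tan φ tan δ ≤ −1.
The boundary is |tan φ| · |tan δ| = 1, so |φ| = 90° − |δ| = 90° − 48.5° = 41.5° in the southern hemisphere.

|φ| = 41.5°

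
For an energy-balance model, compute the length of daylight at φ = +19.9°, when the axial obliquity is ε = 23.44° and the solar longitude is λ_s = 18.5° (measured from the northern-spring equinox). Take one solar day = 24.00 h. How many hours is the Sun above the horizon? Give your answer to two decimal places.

12.35 h

Solar declination: sin δ = sin ε · sin λ_s = sin 23.44° × sin 18.5° = 0.12622, so δ = +7.251°.
cos H₀ = −tan φ · tan δ = −tan(+19.9°) × tan(+7.251°) = -0.0461, so H₀ = 1.6169 rad = 92.64°.
Daylight = 2H₀/(2π) × 24.00 h = (1.6169/π) × 24.00 = 12.35 h.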